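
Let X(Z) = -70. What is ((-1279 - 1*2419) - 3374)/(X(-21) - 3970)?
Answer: 884/505 ≈ 1.7505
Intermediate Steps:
((-1279 - 1*2419) - 3374)/(X(-21) - 3970) = ((-1279 - 1*2419) - 3374)/(-70 - 3970) = ((-1279 - 2419) - 3374)/(-4040) = (-3698 - 3374)*(-1/4040) = -7072*(-1/4040) = 884/505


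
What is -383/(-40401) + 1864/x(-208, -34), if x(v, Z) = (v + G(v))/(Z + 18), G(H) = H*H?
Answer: -2750993/4026633 ≈ -0.68320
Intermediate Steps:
G(H) = H²
x(v, Z) = (v + v²)/(18 + Z) (x(v, Z) = (v + v²)/(Z + 18) = (v + v²)/(18 + Z))
-383/(-40401) + 1864/x(-208, -34) = -383/(-40401) + 1864/((-208*(1 - 208)/(18 - 34))) = -383*(-1/40401) + 1864/((-208*(-207)/(-16))) = 383/40401 + 1864/((-208*(-1/16)*(-207))) = 383/40401 + 1864/(-2691) = 383/40401 + 1864*(-1/2691) = 383/40401 - 1864/2691 = -2750993/4026633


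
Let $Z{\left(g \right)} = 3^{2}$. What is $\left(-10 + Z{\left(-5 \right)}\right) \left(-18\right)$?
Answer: $18$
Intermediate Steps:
$Z{\left(g \right)} = 9$
$\left(-10 + Z{\left(-5 \right)}\right) \left(-18\right) = \left(-10 + 9\right) \left(-18\right) = \left(-1\right) \left(-18\right) = 18$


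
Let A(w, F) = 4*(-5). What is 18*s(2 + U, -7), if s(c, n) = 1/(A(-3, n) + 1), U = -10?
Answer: -18/19 ≈ -0.94737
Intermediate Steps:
A(w, F) = -20
s(c, n) = -1/19 (s(c, n) = 1/(-20 + 1) = 1/(-19) = -1/19)
18*s(2 + U, -7) = 18*(-1/19) = -18/19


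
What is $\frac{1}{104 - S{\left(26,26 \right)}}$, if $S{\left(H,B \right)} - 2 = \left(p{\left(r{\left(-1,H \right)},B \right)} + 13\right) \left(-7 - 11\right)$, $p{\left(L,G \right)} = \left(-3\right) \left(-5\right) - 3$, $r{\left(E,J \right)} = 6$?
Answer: $\frac{1}{552} \approx 0.0018116$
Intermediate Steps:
$p{\left(L,G \right)} = 12$ ($p{\left(L,G \right)} = 15 - 3 = 12$)
$S{\left(H,B \right)} = -448$ ($S{\left(H,B \right)} = 2 + \left(12 + 13\right) \left(-7 - 11\right) = 2 + 25 \left(-18\right) = 2 - 450 = -448$)
$\frac{1}{104 - S{\left(26,26 \right)}} = \frac{1}{104 - -448} = \frac{1}{104 + 448} = \frac{1}{552}$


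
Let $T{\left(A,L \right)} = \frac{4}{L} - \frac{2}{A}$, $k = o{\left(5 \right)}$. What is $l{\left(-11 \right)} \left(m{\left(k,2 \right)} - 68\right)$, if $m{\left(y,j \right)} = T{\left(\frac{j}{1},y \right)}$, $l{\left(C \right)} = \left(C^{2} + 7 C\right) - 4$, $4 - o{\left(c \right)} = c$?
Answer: $-2920$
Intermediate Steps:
$o{\left(c \right)} = 4 - c$
$k = -1$ ($k = 4 - 5 = -1$)
$l{\left(C \right)} = -4 + C^{2} + 7 C$
$T{\left(A,L \right)} = - \frac{2}{A} + \frac{4}{L}$
$m{\left(y,j \right)} = - \frac{2}{j} + \frac{4}{y}$ ($m{\left(y,j \right)} = - \frac{2}{j 1^{-1}} + \frac{4}{y} = - \frac{2}{j 1} + \frac{4}{y} = - \frac{2}{j} + \frac{4}{y}$)
$l{\left(-11 \right)} \left(m{\left(k,2 \right)} - 68\right) = \left(-4 + \left(-11\right)^{2} + 7 \left(-11\right)\right) \left(\left(- \frac{2}{2} + \frac{4}{-1}\right) - 68\right) = \left(-4 + 121 - 77\right) \left(\left(\left(-2\right) \frac{1}{2} + 4 \left(-1\right)\right) - 68\right) = 40 \left(\left(-1 - 4\right) - 68\right) = 40 \left(-5 - 68\right) = 40 \left(-73\right) = -2920$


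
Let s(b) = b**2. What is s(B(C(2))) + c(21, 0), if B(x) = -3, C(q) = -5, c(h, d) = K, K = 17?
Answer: 26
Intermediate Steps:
c(h, d) = 17
s(B(C(2))) + c(21, 0) = (-3)**2 + 17 = 9 + 17 = 26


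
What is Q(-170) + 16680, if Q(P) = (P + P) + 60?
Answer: 16400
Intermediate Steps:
Q(P) = 60 + 2*P (Q(P) = 2*P + 60 = 60 + 2*P)
Q(-170) + 16680 = (60 + 2*(-170)) + 16680 = (60 - 340) + 16680 = -280 + 16680 = 16400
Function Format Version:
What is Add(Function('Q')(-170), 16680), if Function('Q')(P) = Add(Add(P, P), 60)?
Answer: 16400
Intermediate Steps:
Function('Q')(P) = Add(60, Mul(2, P)) (Function('Q')(P) = Add(Mul(2, P), 60) = Add(60, Mul(2, P)))
Add(Function('Q')(-170), 16680) = Add(Add(60, Mul(2, -170)), 16680) = Add(Add(60, -340), 16680) = Add(-280, 16680) = 16400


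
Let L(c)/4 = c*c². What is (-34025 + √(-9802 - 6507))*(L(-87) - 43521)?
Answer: 91103060325 - 2677533*I*√16309 ≈ 9.1103e+10 - 3.4194e+8*I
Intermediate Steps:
L(c) = 4*c³ (L(c) = 4*(c*c²) = 4*c³)
(-34025 + √(-9802 - 6507))*(L(-87) - 43521) = (-34025 + √(-9802 - 6507))*(4*(-87)³ - 43521) = (-34025 + √(-16309))*(4*(-658503) - 43521) = (-34025 + I*√16309)*(-2634012 - 43521) = (-34025 + I*√16309)*(-2677533) = 91103060325 - 2677533*I*√16309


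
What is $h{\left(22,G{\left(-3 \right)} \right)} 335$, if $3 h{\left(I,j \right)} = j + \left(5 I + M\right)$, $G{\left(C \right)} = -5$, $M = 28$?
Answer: $\frac{44555}{3} \approx 14852.0$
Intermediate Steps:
$h{\left(I,j \right)} = \frac{28}{3} + \frac{j}{3} + \frac{5 I}{3}$ ($h{\left(I,j \right)} = \frac{j + \left(5 I + 28\right)}{3} = \frac{j + \left(28 + 5 I\right)}{3} = \frac{28 + j + 5 I}{3} = \frac{28}{3} + \frac{j}{3} + \frac{5 I}{3}$)
$h{\left(22,G{\left(-3 \right)} \right)} 335 = \left(\frac{28}{3} + \frac{1}{3} \left(-5\right) + \frac{5}{3} \cdot 22\right) 335 = \left(\frac{28}{3} - \frac{5}{3} + \frac{110}{3}\right) 335 = \frac{133}{3} \cdot 335 = \frac{44555}{3}$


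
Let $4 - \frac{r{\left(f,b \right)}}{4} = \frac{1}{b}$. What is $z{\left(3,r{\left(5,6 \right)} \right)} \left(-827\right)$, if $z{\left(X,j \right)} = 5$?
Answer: $-4135$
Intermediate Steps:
$r{\left(f,b \right)} = 16 - \frac{4}{b}$
$z{\left(3,r{\left(5,6 \right)} \right)} \left(-827\right) = 5 \left(-827\right) = -4135$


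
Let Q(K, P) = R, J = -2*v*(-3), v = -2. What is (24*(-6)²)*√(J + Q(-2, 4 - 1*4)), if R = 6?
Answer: 864*I*√6 ≈ 2116.4*I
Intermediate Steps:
J = -12 (J = -2*(-2)*(-3) = 4*(-3) = -12)
Q(K, P) = 6
(24*(-6)²)*√(J + Q(-2, 4 - 1*4)) = (24*(-6)²)*√(-12 + 6) = (24*36)*√(-6) = 864*(I*√6) = 864*I*√6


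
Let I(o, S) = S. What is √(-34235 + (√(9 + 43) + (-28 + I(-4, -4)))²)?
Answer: I*√(33159 + 128*√13) ≈ 183.36*I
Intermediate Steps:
√(-34235 + (√(9 + 43) + (-28 + I(-4, -4)))²) = √(-34235 + (√(9 + 43) + (-28 - 4))²) = √(-34235 + (√52 - 32)²) = √(-34235 + (2*√13 - 32)²) = √(-34235 + (-32 + 2*√13)²)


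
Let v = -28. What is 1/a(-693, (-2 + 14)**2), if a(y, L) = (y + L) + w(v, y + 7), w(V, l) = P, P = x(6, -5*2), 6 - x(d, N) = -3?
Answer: -1/540 ≈ -0.0018519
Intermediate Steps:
x(d, N) = 9 (x(d, N) = 6 - 1*(-3) = 6 + 3 = 9)
P = 9
w(V, l) = 9
a(y, L) = 9 + L + y (a(y, L) = (y + L) + 9 = (L + y) + 9 = 9 + L + y)
1/a(-693, (-2 + 14)**2) = 1/(9 + (-2 + 14)**2 - 693) = 1/(9 + 12**2 - 693) = 1/(9 + 144 - 693) = 1/(-540) = -1/540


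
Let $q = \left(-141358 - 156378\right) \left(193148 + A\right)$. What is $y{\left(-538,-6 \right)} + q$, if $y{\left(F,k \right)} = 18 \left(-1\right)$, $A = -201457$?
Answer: $2473888406$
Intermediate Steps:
$y{\left(F,k \right)} = -18$
$q = 2473888424$ ($q = \left(-141358 - 156378\right) \left(193148 - 201457\right) = \left(-297736\right) \left(-8309\right) = 2473888424$)
$y{\left(-538,-6 \right)} + q = -18 + 2473888424 = 2473888406$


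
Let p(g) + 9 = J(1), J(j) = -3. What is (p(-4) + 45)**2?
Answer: 1089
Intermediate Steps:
p(g) = -12 (p(g) = -9 - 3 = -12)
(p(-4) + 45)**2 = (-12 + 45)**2 = 33**2 = 1089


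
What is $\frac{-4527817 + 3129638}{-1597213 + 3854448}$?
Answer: $- \frac{1398179}{2257235} \approx -0.61942$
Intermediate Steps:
$\frac{-4527817 + 3129638}{-1597213 + 3854448} = - \frac{1398179}{2257235}$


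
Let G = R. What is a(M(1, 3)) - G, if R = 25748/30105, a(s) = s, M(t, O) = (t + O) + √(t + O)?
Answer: 154882/30105 ≈ 5.1447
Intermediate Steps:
M(t, O) = O + t + √(O + t) (M(t, O) = (O + t) + √(O + t) = O + t + √(O + t))
R = 25748/30105 (R = 25748*(1/30105) = 25748/30105 ≈ 0.85527)
G = 25748/30105 ≈ 0.85527
a(M(1, 3)) - G = (3 + 1 + √(3 + 1)) - 1*25748/30105 = (3 + 1 + √4) - 25748/30105 = (3 + 1 + 2) - 25748/30105 = 6 - 25748/30105 = 154882/30105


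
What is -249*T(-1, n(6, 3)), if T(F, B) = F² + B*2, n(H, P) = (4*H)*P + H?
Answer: -39093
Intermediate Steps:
n(H, P) = H + 4*H*P (n(H, P) = 4*H*P + H = H + 4*H*P)
T(F, B) = F² + 2*B
-249*T(-1, n(6, 3)) = -249*((-1)² + 2*(6*(1 + 4*3))) = -249*(1 + 2*(6*(1 + 12))) = -249*(1 + 2*(6*13)) = -249*(1 + 2*78) = -249*(1 + 156) = -249*157 = -39093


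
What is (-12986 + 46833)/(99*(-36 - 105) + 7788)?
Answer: -181/33 ≈ -5.4848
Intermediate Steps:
(-12986 + 46833)/(99*(-36 - 105) + 7788) = 33847/(99*(-141) + 7788) = 33847/(-13959 + 7788) = 33847/(-6171) = 33847*(-1/6171) = -181/33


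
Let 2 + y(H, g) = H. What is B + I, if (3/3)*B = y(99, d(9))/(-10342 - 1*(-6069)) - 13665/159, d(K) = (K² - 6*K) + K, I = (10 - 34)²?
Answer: 110977488/226469 ≈ 490.03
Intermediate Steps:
I = 576 (I = (-24)² = 576)
d(K) = K² - 5*K
y(H, g) = -2 + H
B = -19468656/226469 (B = (-2 + 99)/(-10342 - 1*(-6069)) - 13665/159 = 97/(-10342 + 6069) - 13665*1/159 = 97/(-4273) - 4555/53 = 97*(-1/4273) - 4555/53 = -97/4273 - 4555/53 = -19468656/226469 ≈ -85.966)
B + I = -19468656/226469 + 576 = 110977488/226469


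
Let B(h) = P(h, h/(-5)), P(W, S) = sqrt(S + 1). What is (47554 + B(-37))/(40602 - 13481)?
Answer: 47554/27121 + sqrt(210)/135605 ≈ 1.7535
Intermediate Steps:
P(W, S) = sqrt(1 + S)
B(h) = sqrt(1 - h/5) (B(h) = sqrt(1 + h/(-5)) = sqrt(1 + h*(-1/5)) = sqrt(1 - h/5))
(47554 + B(-37))/(40602 - 13481) = (47554 + sqrt(25 - 5*(-37))/5)/(40602 - 13481) = (47554 + sqrt(25 + 185)/5)/27121 = (47554 + sqrt(210)/5)*(1/27121) = 47554/27121 + sqrt(210)/135605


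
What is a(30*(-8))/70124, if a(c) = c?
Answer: -60/17531 ≈ -0.0034225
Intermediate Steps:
a(30*(-8))/70124 = (30*(-8))/70124 = -240*1/70124 = -60/17531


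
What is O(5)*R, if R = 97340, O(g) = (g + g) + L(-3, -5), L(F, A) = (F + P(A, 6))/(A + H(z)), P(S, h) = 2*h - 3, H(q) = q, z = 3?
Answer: 681380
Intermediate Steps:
P(S, h) = -3 + 2*h
L(F, A) = (9 + F)/(3 + A) (L(F, A) = (F + (-3 + 2*6))/(A + 3) = (F + (-3 + 12))/(3 + A) = (F + 9)/(3 + A) = (9 + F)/(3 + A))
O(g) = -3 + 2*g (O(g) = (g + g) + (9 - 3)/(3 - 5) = 2*g + 6/(-2) = 2*g - ½*6 = 2*g - 3 = -3 + 2*g)
O(5)*R = (-3 + 2*5)*97340 = (-3 + 10)*97340 = 7*97340 = 681380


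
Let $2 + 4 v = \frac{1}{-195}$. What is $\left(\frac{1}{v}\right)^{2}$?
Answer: $\frac{608400}{152881} \approx 3.9796$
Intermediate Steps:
$v = - \frac{391}{780}$ ($v = - \frac{1}{2} + \frac{1}{4 \left(-195\right)} = - \frac{1}{2} + \frac{1}{4} \left(- \frac{1}{195}\right) = - \frac{1}{2} - \frac{1}{780} = - \frac{391}{780} \approx -0.50128$)
$\left(\frac{1}{v}\right)^{2} = \left(\frac{1}{- \frac{391}{780}}\right)^{2} = \left(- \frac{780}{391}\right)^{2} = \frac{608400}{152881}$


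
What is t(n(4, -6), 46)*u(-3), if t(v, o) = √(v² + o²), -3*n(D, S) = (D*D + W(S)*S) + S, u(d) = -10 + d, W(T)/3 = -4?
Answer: -26*√6442/3 ≈ -695.60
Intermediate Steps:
W(T) = -12 (W(T) = 3*(-4) = -12)
n(D, S) = -D²/3 + 11*S/3 (n(D, S) = -((D*D - 12*S) + S)/3 = -((D² - 12*S) + S)/3 = -(D² - 11*S)/3 = -D²/3 + 11*S/3)
t(v, o) = √(o² + v²)
t(n(4, -6), 46)*u(-3) = √(46² + (-⅓*4² + (11/3)*(-6))²)*(-10 - 3) = √(2116 + (-⅓*16 - 22)²)*(-13) = √(2116 + (-16/3 - 22)²)*(-13) = √(2116 + (-82/3)²)*(-13) = √(2116 + 6724/9)*(-13) = √(25768/9)*(-13) = (2*√6442/3)*(-13) = -26*√6442/3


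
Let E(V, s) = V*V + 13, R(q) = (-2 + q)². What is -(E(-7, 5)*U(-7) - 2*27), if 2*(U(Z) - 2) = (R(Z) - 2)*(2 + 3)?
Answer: -12315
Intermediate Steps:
E(V, s) = 13 + V² (E(V, s) = V² + 13 = 13 + V²)
U(Z) = -3 + 5*(-2 + Z)²/2 (U(Z) = 2 + (((-2 + Z)² - 2)*(2 + 3))/2 = 2 + ((-2 + (-2 + Z)²)*5)/2 = 2 + (-10 + 5*(-2 + Z)²)/2 = 2 + (-5 + 5*(-2 + Z)²/2) = -3 + 5*(-2 + Z)²/2)
-(E(-7, 5)*U(-7) - 2*27) = -((13 + (-7)²)*(-3 + 5*(-2 - 7)²/2) - 2*27) = -((13 + 49)*(-3 + (5/2)*(-9)²) - 54) = -(62*(-3 + (5/2)*81) - 54) = -(62*(-3 + 405/2) - 54) = -(62*(399/2) - 54) = -(12369 - 54) = -1*12315 = -12315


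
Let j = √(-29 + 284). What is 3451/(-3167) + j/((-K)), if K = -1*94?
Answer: -3451/3167 + √255/94 ≈ -0.91980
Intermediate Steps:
j = √255 ≈ 15.969
K = -94
3451/(-3167) + j/((-K)) = 3451/(-3167) + √255/((-1*(-94))) = 3451*(-1/3167) + √255/94 = -3451/3167 + √255*(1/94) = -3451/3167 + √255/94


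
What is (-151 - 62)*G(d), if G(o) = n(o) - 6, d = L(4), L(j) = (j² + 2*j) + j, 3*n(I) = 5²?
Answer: -497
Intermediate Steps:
n(I) = 25/3 (n(I) = (⅓)*5² = (⅓)*25 = 25/3)
L(j) = j² + 3*j
d = 28 (d = 4*(3 + 4) = 4*7 = 28)
G(o) = 7/3 (G(o) = 25/3 - 6 = 7/3)
(-151 - 62)*G(d) = (-151 - 62)*(7/3) = -213*7/3 = -497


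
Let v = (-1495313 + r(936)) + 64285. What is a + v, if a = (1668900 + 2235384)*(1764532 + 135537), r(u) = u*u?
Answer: 7418408440664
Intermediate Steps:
r(u) = u**2
a = 7418408995596 (a = 3904284*1900069 = 7418408995596)
v = -554932 (v = (-1495313 + 936**2) + 64285 = (-1495313 + 876096) + 64285 = -619217 + 64285 = -554932)
a + v = 7418408995596 - 554932 = 7418408440664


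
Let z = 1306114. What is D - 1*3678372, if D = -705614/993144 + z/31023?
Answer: -18888415463410795/5135051052 ≈ -3.6783e+6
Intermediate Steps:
D = 212544836549/5135051052 (D = -705614/993144 + 1306114/31023 = -705614*1/993144 + 1306114*(1/31023) = -352807/496572 + 1306114/31023 = 212544836549/5135051052 ≈ 41.391)
D - 1*3678372 = 212544836549/5135051052 - 1*3678372 = 212544836549/5135051052 - 3678372 = -18888415463410795/5135051052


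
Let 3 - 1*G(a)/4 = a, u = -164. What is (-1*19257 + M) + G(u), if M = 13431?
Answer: -5158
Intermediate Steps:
G(a) = 12 - 4*a
(-1*19257 + M) + G(u) = (-1*19257 + 13431) + (12 - 4*(-164)) = (-19257 + 13431) + (12 + 656) = -5826 + 668 = -5158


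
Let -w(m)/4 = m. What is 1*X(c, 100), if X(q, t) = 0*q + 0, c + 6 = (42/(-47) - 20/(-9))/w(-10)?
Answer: 0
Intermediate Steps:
w(m) = -4*m
c = -50479/8460 (c = -6 + (42/(-47) - 20/(-9))/((-4*(-10))) = -6 + (42*(-1/47) - 20*(-⅑))/40 = -6 + (-42/47 + 20/9)*(1/40) = -6 + (562/423)*(1/40) = -6 + 281/8460 = -50479/8460 ≈ -5.9668)
X(q, t) = 0 (X(q, t) = 0 + 0 = 0)
1*X(c, 100) = 1*0 = 0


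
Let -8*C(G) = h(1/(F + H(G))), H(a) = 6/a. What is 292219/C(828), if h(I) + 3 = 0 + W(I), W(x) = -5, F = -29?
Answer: 292219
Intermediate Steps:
h(I) = -8 (h(I) = -3 + (0 - 5) = -3 - 5 = -8)
C(G) = 1 (C(G) = -1/8*(-8) = 1)
292219/C(828) = 292219/1 = 292219*1 = 292219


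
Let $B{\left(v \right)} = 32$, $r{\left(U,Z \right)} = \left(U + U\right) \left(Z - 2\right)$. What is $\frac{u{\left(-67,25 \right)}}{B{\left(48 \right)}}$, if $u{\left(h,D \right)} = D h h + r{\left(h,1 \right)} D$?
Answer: $\frac{115575}{32} \approx 3611.7$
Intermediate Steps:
$r{\left(U,Z \right)} = 2 U \left(-2 + Z\right)$
$u{\left(h,D \right)} = D h^{2} - 2 D h$ ($u{\left(h,D \right)} = D h h + 2 h \left(-2 + 1\right) D = D h^{2} + 2 h \left(-1\right) D = D h^{2} + - 2 h D = D h^{2} - 2 D h$)
$\frac{u{\left(-67,25 \right)}}{B{\left(48 \right)}} = \frac{25 \left(-67\right) \left(-2 - 67\right)}{32} = 25 \left(-67\right) \left(-69\right) \frac{1}{32} = 115575 \cdot \frac{1}{32} = \frac{115575}{32}$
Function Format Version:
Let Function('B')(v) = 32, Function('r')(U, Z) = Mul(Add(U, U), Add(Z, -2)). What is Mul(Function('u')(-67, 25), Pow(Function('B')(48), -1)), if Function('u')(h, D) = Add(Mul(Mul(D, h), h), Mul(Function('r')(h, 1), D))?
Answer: Rational(115575, 32) ≈ 3611.7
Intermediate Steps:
Function('r')(U, Z) = Mul(2, U, Add(-2, Z)) (Function('r')(U, Z) = Mul(Mul(2, U), Add(-2, Z)) = Mul(2, U, Add(-2, Z)))
Function('u')(h, D) = Add(Mul(D, Pow(h, 2)), Mul(-2, D, h)) (Function('u')(h, D) = Add(Mul(Mul(D, h), h), Mul(Mul(2, h, Add(-2, 1)), D)) = Add(Mul(D, Pow(h, 2)), Mul(Mul(2, h, -1), D)) = Add(Mul(D, Pow(h, 2)), Mul(Mul(-2, h), D)) = Add(Mul(D, Pow(h, 2)), Mul(-2, D, h)))
Mul(Function('u')(-67, 25), Pow(Function('B')(48), -1)) = Mul(Mul(25, -67, Add(-2, -67)), Pow(32, -1)) = Mul(Mul(25, -67, -69), Rational(1, 32)) = Mul(115575, Rational(1, 32)) = Rational(115575, 32)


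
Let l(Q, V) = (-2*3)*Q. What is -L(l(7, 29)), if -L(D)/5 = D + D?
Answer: -420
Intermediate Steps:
l(Q, V) = -6*Q
L(D) = -10*D (L(D) = -5*(D + D) = -10*D)
-L(l(7, 29)) = -(-10)*(-6*7) = -(-10)*(-42) = -1*420 = -420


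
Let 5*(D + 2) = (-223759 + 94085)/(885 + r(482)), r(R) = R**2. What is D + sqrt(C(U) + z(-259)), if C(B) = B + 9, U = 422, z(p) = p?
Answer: -2461764/1166045 + 2*sqrt(43) ≈ 11.004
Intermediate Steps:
C(B) = 9 + B
D = -2461764/1166045 (D = -2 + ((-223759 + 94085)/(885 + 482**2))/5 = -2 + (-129674/(885 + 232324))/5 = -2 + (-129674/233209)/5 = -2 + (-129674*1/233209)/5 = -2 + (1/5)*(-129674/233209) = -2 - 129674/1166045 = -2461764/1166045 ≈ -2.1112)
D + sqrt(C(U) + z(-259)) = -2461764/1166045 + sqrt((9 + 422) - 259) = -2461764/1166045 + sqrt(431 - 259) = -2461764/1166045 + sqrt(172) = -2461764/1166045 + 2*sqrt(43)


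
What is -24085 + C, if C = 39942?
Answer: 15857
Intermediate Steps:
-24085 + C = -24085 + 39942 = 15857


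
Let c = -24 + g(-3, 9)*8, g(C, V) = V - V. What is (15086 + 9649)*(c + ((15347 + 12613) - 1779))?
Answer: 646993395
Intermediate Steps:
g(C, V) = 0
c = -24 (c = -24 + 0*8 = -24 + 0 = -24)
(15086 + 9649)*(c + ((15347 + 12613) - 1779)) = (15086 + 9649)*(-24 + ((15347 + 12613) - 1779)) = 24735*(-24 + (27960 - 1779)) = 24735*(-24 + 26181) = 24735*26157 = 646993395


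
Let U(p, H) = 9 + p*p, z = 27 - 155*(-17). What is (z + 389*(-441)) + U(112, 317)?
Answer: -156334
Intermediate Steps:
z = 2662 (z = 27 + 2635 = 2662)
U(p, H) = 9 + p²
(z + 389*(-441)) + U(112, 317) = (2662 + 389*(-441)) + (9 + 112²) = (2662 - 171549) + (9 + 12544) = -168887 + 12553 = -156334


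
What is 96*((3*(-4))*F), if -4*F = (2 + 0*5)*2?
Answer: 1152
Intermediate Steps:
F = -1 (F = -(2 + 0*5)*2/4 = -(2 + 0)*2/4 = -2/2 = -¼*4 = -1)
96*((3*(-4))*F) = 96*((3*(-4))*(-1)) = 96*(-12*(-1)) = 96*12 = 1152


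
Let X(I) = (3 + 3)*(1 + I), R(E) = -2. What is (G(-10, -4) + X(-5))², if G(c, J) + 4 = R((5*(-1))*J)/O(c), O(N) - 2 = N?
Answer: 12321/16 ≈ 770.06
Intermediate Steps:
O(N) = 2 + N
G(c, J) = -4 - 2/(2 + c)
X(I) = 6 + 6*I (X(I) = 6*(1 + I) = 6 + 6*I)
(G(-10, -4) + X(-5))² = (2*(-5 - 2*(-10))/(2 - 10) + (6 + 6*(-5)))² = (2*(-5 + 20)/(-8) + (6 - 30))² = (2*(-⅛)*15 - 24)² = (-15/4 - 24)² = (-111/4)² = 12321/16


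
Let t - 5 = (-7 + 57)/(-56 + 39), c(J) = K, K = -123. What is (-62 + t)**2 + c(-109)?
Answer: 1002814/289 ≈ 3469.9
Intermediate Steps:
c(J) = -123
t = 35/17 (t = 5 + (-7 + 57)/(-56 + 39) = 5 + 50/(-17) = 5 + 50*(-1/17) = 5 - 50/17 = 35/17 ≈ 2.0588)
(-62 + t)**2 + c(-109) = (-62 + 35/17)**2 - 123 = (-1019/17)**2 - 123 = 1038361/289 - 123 = 1002814/289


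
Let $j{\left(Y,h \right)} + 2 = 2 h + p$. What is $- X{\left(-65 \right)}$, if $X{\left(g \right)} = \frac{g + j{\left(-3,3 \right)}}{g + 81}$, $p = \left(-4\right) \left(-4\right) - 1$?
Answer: $\frac{23}{8} \approx 2.875$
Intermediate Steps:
$p = 15$ ($p = 16 - 1 = 15$)
$j{\left(Y,h \right)} = 13 + 2 h$ ($j{\left(Y,h \right)} = -2 + \left(2 h + 15\right) = -2 + \left(15 + 2 h\right) = 13 + 2 h$)
$X{\left(g \right)} = \frac{19 + g}{81 + g}$ ($X{\left(g \right)} = \frac{g + \left(13 + 2 \cdot 3\right)}{g + 81} = \frac{g + \left(13 + 6\right)}{81 + g} = \frac{g + 19}{81 + g} = \frac{19 + g}{81 + g}$)
$- X{\left(-65 \right)} = - \frac{19 - 65}{81 - 65} = - \frac{-46}{16} = \left(-1\right) \left(- \frac{23}{8}\right) = \frac{23}{8}$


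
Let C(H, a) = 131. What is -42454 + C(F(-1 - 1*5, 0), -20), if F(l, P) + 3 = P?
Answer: -42323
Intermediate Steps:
F(l, P) = -3 + P
-42454 + C(F(-1 - 1*5, 0), -20) = -42454 + 131 = -42323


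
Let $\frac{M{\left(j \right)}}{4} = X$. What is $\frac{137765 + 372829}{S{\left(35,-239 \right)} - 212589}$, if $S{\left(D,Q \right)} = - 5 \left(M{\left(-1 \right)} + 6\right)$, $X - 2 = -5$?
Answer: $- \frac{170198}{70853} \approx -2.4021$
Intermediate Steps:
$X = -3$ ($X = 2 - 5 = -3$)
$M{\left(j \right)} = -12$ ($M{\left(j \right)} = 4 \left(-3\right) = -12$)
$S{\left(D,Q \right)} = 30$ ($S{\left(D,Q \right)} = - 5 \left(-12 + 6\right) = \left(-5\right) \left(-6\right) = 30$)
$\frac{137765 + 372829}{S{\left(35,-239 \right)} - 212589} = \frac{137765 + 372829}{30 - 212589} = \frac{510594}{-212559} = 510594 \left(- \frac{1}{212559}\right) = - \frac{170198}{70853}$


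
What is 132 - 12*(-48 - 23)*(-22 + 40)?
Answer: 15468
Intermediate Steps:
132 - 12*(-48 - 23)*(-22 + 40) = 132 - (-852)*18 = 132 - 12*(-1278) = 132 + 15336 = 15468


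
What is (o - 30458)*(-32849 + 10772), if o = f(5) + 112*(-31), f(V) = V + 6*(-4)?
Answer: 749492073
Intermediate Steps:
f(V) = -24 + V (f(V) = V - 24 = -24 + V)
o = -3491 (o = (-24 + 5) + 112*(-31) = -19 - 3472 = -3491)
(o - 30458)*(-32849 + 10772) = (-3491 - 30458)*(-32849 + 10772) = -33949*(-22077) = 749492073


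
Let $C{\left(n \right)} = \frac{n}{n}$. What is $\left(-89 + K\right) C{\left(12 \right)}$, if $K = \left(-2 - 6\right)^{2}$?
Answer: $-25$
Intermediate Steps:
$K = 64$ ($K = \left(-8\right)^{2} = 64$)
$C{\left(n \right)} = 1$
$\left(-89 + K\right) C{\left(12 \right)} = \left(-89 + 64\right) 1 = \left(-25\right) 1 = -25$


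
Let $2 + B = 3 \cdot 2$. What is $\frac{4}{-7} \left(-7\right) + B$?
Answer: $8$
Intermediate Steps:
$B = 4$ ($B = -2 + 3 \cdot 2 = -2 + 6 = 4$)
$\frac{4}{-7} \left(-7\right) + B = \frac{4}{-7} \left(-7\right) + 4 = 4 \left(- \frac{1}{7}\right) \left(-7\right) + 4 = \left(- \frac{4}{7}\right) \left(-7\right) + 4 = 4 + 4 = 8$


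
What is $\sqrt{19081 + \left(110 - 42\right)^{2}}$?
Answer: $\sqrt{23705} \approx 153.96$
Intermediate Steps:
$\sqrt{19081 + \left(110 - 42\right)^{2}} = \sqrt{19081 + 68^{2}} = \sqrt{19081 + 4624} = \sqrt{23705}$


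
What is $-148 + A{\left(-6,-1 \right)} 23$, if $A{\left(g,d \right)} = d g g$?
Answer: $-976$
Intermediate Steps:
$A{\left(g,d \right)} = d g^{2}$
$-148 + A{\left(-6,-1 \right)} 23 = -148 + - \left(-6\right)^{2} \cdot 23 = -148 + \left(-1\right) 36 \cdot 23 = -148 - 828 = -976$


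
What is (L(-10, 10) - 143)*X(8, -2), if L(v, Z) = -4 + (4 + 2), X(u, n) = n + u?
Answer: -846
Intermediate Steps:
L(v, Z) = 2 (L(v, Z) = -4 + 6 = 2)
(L(-10, 10) - 143)*X(8, -2) = (2 - 143)*(-2 + 8) = -141*6 = -846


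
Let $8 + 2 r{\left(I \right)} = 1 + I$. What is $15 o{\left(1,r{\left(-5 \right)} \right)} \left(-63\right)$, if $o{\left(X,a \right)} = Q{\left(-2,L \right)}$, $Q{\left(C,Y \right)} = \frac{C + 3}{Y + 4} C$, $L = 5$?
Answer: $210$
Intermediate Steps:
$r{\left(I \right)} = - \frac{7}{2} + \frac{I}{2}$ ($r{\left(I \right)} = -4 + \frac{1 + I}{2} = -4 + \left(\frac{1}{2} + \frac{I}{2}\right) = - \frac{7}{2} + \frac{I}{2}$)
$Q{\left(C,Y \right)} = \frac{C \left(3 + C\right)}{4 + Y}$ ($Q{\left(C,Y \right)} = \frac{3 + C}{4 + Y} C = \frac{C \left(3 + C\right)}{4 + Y}$)
$o{\left(X,a \right)} = - \frac{2}{9}$ ($o{\left(X,a \right)} = - \frac{2 \left(3 - 2\right)}{4 + 5} = \left(-2\right) \frac{1}{9} \cdot 1 = - \frac{2}{9}$)
$15 o{\left(1,r{\left(-5 \right)} \right)} \left(-63\right) = 15 \left(- \frac{2}{9}\right) \left(-63\right) = \left(- \frac{10}{3}\right) \left(-63\right) = 210$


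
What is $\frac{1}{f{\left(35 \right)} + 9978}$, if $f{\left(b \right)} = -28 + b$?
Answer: $\frac{1}{9985} \approx 0.00010015$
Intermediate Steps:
$\frac{1}{f{\left(35 \right)} + 9978} = \frac{1}{\left(-28 + 35\right) + 9978} = \frac{1}{7 + 9978} = \frac{1}{9985}$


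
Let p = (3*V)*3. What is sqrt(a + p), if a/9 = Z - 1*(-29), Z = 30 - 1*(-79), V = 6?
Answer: 36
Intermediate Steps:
Z = 109 (Z = 30 + 79 = 109)
a = 1242 (a = 9*(109 - 1*(-29)) = 9*(109 + 29) = 9*138 = 1242)
p = 54 (p = (3*6)*3 = 18*3 = 54)
sqrt(a + p) = sqrt(1242 + 54) = sqrt(1296) = 36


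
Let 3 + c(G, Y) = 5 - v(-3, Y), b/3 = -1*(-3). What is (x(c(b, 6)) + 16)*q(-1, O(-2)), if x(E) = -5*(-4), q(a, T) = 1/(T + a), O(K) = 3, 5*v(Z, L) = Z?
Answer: 18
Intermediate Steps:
v(Z, L) = Z/5
b = 9 (b = 3*(-1*(-3)) = 3*3 = 9)
c(G, Y) = 13/5 (c(G, Y) = -3 + (5 - (-3)/5) = -3 + (5 - 1*(-⅗)) = -3 + (5 + ⅗) = -3 + 28/5 = 13/5)
x(E) = 20
(x(c(b, 6)) + 16)*q(-1, O(-2)) = (20 + 16)/(3 - 1) = 36/2 = 36*(½) = 18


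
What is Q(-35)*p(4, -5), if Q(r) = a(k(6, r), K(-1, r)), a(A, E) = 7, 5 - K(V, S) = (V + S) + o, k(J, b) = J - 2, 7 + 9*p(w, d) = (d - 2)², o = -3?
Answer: 98/3 ≈ 32.667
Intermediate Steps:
p(w, d) = -7/9 + (-2 + d)²/9 (p(w, d) = -7/9 + (d - 2)²/9 = -7/9 + (-2 + d)²/9)
k(J, b) = -2 + J
K(V, S) = 8 - S - V (K(V, S) = 5 - ((V + S) - 3) = 5 - ((S + V) - 3) = 5 - (-3 + S + V) = 5 + (3 - S - V) = 8 - S - V)
Q(r) = 7
Q(-35)*p(4, -5) = 7*(-7/9 + (-2 - 5)²/9) = 7*(-7/9 + (⅑)*(-7)²) = 7*(-7/9 + (⅑)*49) = 7*(-7/9 + 49/9) = 7*(14/3) = 98/3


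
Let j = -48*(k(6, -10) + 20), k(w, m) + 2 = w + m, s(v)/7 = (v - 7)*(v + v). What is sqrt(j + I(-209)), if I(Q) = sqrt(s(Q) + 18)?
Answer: sqrt(-672 + 3*sqrt(70226)) ≈ 11.091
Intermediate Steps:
s(v) = 14*v*(-7 + v) (s(v) = 7*((v - 7)*(v + v)) = 7*((-7 + v)*(2*v)) = 7*(2*v*(-7 + v)) = 14*v*(-7 + v))
k(w, m) = -2 + m + w (k(w, m) = -2 + (w + m) = -2 + (m + w) = -2 + m + w)
I(Q) = sqrt(18 + 14*Q*(-7 + Q)) (I(Q) = sqrt(14*Q*(-7 + Q) + 18) = sqrt(18 + 14*Q*(-7 + Q)))
j = -672 (j = -48*((-2 - 10 + 6) + 20) = -48*(-6 + 20) = -48*14 = -672)
sqrt(j + I(-209)) = sqrt(-672 + sqrt(2)*sqrt(9 + 7*(-209)*(-7 - 209))) = sqrt(-672 + sqrt(2)*sqrt(9 + 7*(-209)*(-216))) = sqrt(-672 + sqrt(2)*sqrt(9 + 316008)) = sqrt(-672 + sqrt(2)*sqrt(316017)) = sqrt(-672 + sqrt(2)*(3*sqrt(35113))) = sqrt(-672 + 3*sqrt(70226))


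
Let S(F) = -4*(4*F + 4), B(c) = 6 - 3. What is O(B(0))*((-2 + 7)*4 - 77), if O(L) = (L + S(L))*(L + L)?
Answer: 20862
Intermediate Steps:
B(c) = 3
S(F) = -16 - 16*F (S(F) = -4*(4 + 4*F) = -16 - 16*F)
O(L) = 2*L*(-16 - 15*L) (O(L) = (L + (-16 - 16*L))*(L + L) = (-16 - 15*L)*(2*L) = 2*L*(-16 - 15*L))
O(B(0))*((-2 + 7)*4 - 77) = (-2*3*(16 + 15*3))*((-2 + 7)*4 - 77) = (-2*3*(16 + 45))*(5*4 - 77) = (-2*3*61)*(20 - 77) = -366*(-57) = 20862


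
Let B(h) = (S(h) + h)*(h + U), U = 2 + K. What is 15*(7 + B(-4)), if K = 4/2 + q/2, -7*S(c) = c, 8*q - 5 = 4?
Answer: 1065/14 ≈ 76.071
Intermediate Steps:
q = 9/8 (q = 5/8 + (1/8)*4 = 5/8 + 1/2 = 9/8 ≈ 1.1250)
S(c) = -c/7
K = 41/16 (K = 4/2 + (9/8)/2 = 4*(1/2) + (9/8)*(1/2) = 2 + 9/16 = 41/16 ≈ 2.5625)
U = 73/16 (U = 2 + 41/16 = 73/16 ≈ 4.5625)
B(h) = 6*h*(73/16 + h)/7 (B(h) = (-h/7 + h)*(h + 73/16) = (6*h/7)*(73/16 + h) = 6*h*(73/16 + h)/7)
15*(7 + B(-4)) = 15*(7 + (3/56)*(-4)*(73 + 16*(-4))) = 15*(7 + (3/56)*(-4)*(73 - 64)) = 15*(7 + (3/56)*(-4)*9) = 15*(7 - 27/14) = 15*(71/14) = 1065/14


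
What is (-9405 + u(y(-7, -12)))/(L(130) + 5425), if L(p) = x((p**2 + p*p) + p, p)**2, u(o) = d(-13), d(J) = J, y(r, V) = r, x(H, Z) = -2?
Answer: -9418/5429 ≈ -1.7348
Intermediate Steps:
u(o) = -13
L(p) = 4 (L(p) = (-2)**2 = 4)
(-9405 + u(y(-7, -12)))/(L(130) + 5425) = (-9405 - 13)/(4 + 5425) = -9418/5429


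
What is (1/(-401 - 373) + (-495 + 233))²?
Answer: 41123378521/599076 ≈ 68645.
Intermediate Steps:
(1/(-401 - 373) + (-495 + 233))² = (1/(-774) - 262)² = (-1/774 - 262)² = (-202789/774)² = 41123378521/599076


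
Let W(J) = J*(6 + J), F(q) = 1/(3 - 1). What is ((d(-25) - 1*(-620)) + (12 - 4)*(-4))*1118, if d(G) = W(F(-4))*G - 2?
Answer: 1128621/2 ≈ 5.6431e+5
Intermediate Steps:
F(q) = 1/2
d(G) = -2 + 13*G/4 (d(G) = ((6 + 1/2)/2)*G - 2 = ((1/2)*(13/2))*G - 2 = 13*G/4 - 2 = -2 + 13*G/4)
((d(-25) - 1*(-620)) + (12 - 4)*(-4))*1118 = (((-2 + (13/4)*(-25)) - 1*(-620)) + (12 - 4)*(-4))*1118 = (((-2 - 325/4) + 620) + 8*(-4))*1118 = ((-333/4 + 620) - 32)*1118 = (2147/4 - 32)*1118 = (2019/4)*1118 = 1128621/2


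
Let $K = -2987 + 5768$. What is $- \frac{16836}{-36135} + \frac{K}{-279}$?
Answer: $- \frac{3547933}{373395} \approx -9.5018$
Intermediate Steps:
$K = 2781$
$- \frac{16836}{-36135} + \frac{K}{-279} = - \frac{16836}{-36135} + \frac{2781}{-279} = \left(-16836\right) \left(- \frac{1}{36135}\right) + 2781 \left(- \frac{1}{279}\right) = \frac{5612}{12045} - \frac{309}{31} = - \frac{3547933}{373395}$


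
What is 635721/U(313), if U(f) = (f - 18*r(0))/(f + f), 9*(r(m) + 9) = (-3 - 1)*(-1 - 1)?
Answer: 132653782/153 ≈ 8.6702e+5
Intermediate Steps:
r(m) = -73/9 (r(m) = -9 + ((-3 - 1)*(-1 - 1))/9 = -9 + (-4*(-2))/9 = -9 + (1/9)*8 = -9 + 8/9 = -73/9)
U(f) = (146 + f)/(2*f) (U(f) = (f - 18*(-73/9))/(f + f) = (f + 146)/((2*f)) = (146 + f)*(1/(2*f)) = (146 + f)/(2*f))
635721/U(313) = 635721/(((1/2)*(146 + 313)/313)) = 635721/(((1/2)*(1/313)*459)) = 635721/(459/626) = 635721*(626/459) = 132653782/153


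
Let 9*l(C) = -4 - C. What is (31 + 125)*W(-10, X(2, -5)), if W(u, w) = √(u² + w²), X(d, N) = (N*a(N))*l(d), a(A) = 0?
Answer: 1560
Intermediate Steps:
l(C) = -4/9 - C/9 (l(C) = (-4 - C)/9 = -4/9 - C/9)
X(d, N) = 0 (X(d, N) = (N*0)*(-4/9 - d/9) = 0*(-4/9 - d/9) = 0)
(31 + 125)*W(-10, X(2, -5)) = (31 + 125)*√((-10)² + 0²) = 156*√(100 + 0) = 156*√100 = 156*10 = 1560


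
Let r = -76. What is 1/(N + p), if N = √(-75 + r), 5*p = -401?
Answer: -2005/164576 - 25*I*√151/164576 ≈ -0.012183 - 0.0018666*I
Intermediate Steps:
p = -401/5 (p = (⅕)*(-401) = -401/5 ≈ -80.200)
N = I*√151 (N = √(-75 - 76) = √(-151) = I*√151 ≈ 12.288*I)
1/(N + p) = 1/(I*√151 - 401/5) = 1/(-401/5 + I*√151)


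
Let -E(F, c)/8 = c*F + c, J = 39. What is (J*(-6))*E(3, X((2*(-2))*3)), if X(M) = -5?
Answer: -37440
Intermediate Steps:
E(F, c) = -8*c - 8*F*c (E(F, c) = -8*(c*F + c) = -8*(F*c + c) = -8*(c + F*c) = -8*c - 8*F*c)
(J*(-6))*E(3, X((2*(-2))*3)) = (39*(-6))*(-8*(-5)*(1 + 3)) = -(-1872)*(-5)*4 = -234*160 = -37440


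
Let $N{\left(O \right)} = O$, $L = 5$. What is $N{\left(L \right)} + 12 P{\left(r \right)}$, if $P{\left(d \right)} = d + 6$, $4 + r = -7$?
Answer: $-55$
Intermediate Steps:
$r = -11$ ($r = -4 - 7 = -11$)
$P{\left(d \right)} = 6 + d$
$N{\left(L \right)} + 12 P{\left(r \right)} = 5 + 12 \left(6 - 11\right) = 5 + 12 \left(-5\right) = 5 - 60 = -55$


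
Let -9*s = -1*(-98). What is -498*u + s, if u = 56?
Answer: -251090/9 ≈ -27899.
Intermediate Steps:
s = -98/9 (s = -(-1)*(-98)/9 = -⅑*98 = -98/9 ≈ -10.889)
-498*u + s = -498*56 - 98/9 = -27888 - 98/9 = -251090/9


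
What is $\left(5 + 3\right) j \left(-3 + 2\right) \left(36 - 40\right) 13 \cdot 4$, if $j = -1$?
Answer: $-1664$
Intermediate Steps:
$\left(5 + 3\right) j \left(-3 + 2\right) \left(36 - 40\right) 13 \cdot 4 = \left(5 + 3\right) \left(- (-3 + 2)\right) \left(36 - 40\right) 13 \cdot 4 = 8 \left(\left(-1\right) \left(-1\right)\right) \left(-4\right) 52 = 8 \cdot 1 \left(-4\right) 52 = 8 \left(-4\right) 52 = \left(-32\right) 52 = -1664$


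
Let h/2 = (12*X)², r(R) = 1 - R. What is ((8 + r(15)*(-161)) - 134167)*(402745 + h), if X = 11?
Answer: -57720704665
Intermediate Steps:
h = 34848 (h = 2*(12*11)² = 2*132² = 2*17424 = 34848)
((8 + r(15)*(-161)) - 134167)*(402745 + h) = ((8 + (1 - 1*15)*(-161)) - 134167)*(402745 + 34848) = ((8 + (1 - 15)*(-161)) - 134167)*437593 = ((8 - 14*(-161)) - 134167)*437593 = ((8 + 2254) - 134167)*437593 = (2262 - 134167)*437593 = -131905*437593 = -57720704665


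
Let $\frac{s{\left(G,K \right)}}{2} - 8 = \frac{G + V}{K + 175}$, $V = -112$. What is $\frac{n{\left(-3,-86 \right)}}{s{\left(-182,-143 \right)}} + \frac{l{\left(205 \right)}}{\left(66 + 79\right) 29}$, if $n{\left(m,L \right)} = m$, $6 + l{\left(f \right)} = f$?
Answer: $\frac{104701}{79895} \approx 1.3105$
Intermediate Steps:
$l{\left(f \right)} = -6 + f$
$s{\left(G,K \right)} = 16 + \frac{2 \left(-112 + G\right)}{175 + K}$ ($s{\left(G,K \right)} = 16 + 2 \frac{G - 112}{K + 175} = 16 + 2 \frac{-112 + G}{175 + K} = 16 + \frac{2 \left(-112 + G\right)}{175 + K}$)
$\frac{n{\left(-3,-86 \right)}}{s{\left(-182,-143 \right)}} + \frac{l{\left(205 \right)}}{\left(66 + 79\right) 29} = - \frac{3}{2 \frac{1}{175 - 143} \left(1288 - 182 + 8 \left(-143\right)\right)} + \frac{-6 + 205}{\left(66 + 79\right) 29} = - \frac{3}{2 \cdot \frac{1}{32} \left(1288 - 182 - 1144\right)} + \frac{199}{145 \cdot 29} = - \frac{3}{2 \cdot \frac{1}{32} \left(-38\right)} + \frac{199}{4205} = - \frac{3}{- \frac{19}{8}} + 199 \cdot \frac{1}{4205} = \left(-3\right) \left(- \frac{8}{19}\right) + \frac{199}{4205} = \frac{24}{19} + \frac{199}{4205} = \frac{104701}{79895}$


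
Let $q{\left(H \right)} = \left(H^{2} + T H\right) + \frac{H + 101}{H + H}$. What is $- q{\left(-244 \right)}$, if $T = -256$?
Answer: $- \frac{59536143}{488} \approx -1.22 \cdot 10^{5}$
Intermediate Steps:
$q{\left(H \right)} = H^{2} - 256 H + \frac{101 + H}{2 H}$ ($q{\left(H \right)} = \left(H^{2} - 256 H\right) + \frac{H + 101}{H + H} = \left(H^{2} - 256 H\right) + \frac{101 + H}{2 H} = H^{2} - 256 H + \frac{101 + H}{2 H}$)
$- q{\left(-244 \right)} = - (\frac{1}{2} + \left(-244\right)^{2} - -62464 + \frac{101}{2 \left(-244\right)}) = - (\frac{1}{2} + 59536 + 62464 + \frac{101}{2} \left(- \frac{1}{244}\right)) = - (\frac{1}{2} + 59536 + 62464 - \frac{101}{488}) = \left(-1\right) \frac{59536143}{488} = - \frac{59536143}{488}$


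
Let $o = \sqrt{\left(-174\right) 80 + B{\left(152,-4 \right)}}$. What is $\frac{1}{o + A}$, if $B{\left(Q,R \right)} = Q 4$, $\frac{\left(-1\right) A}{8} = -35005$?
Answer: $\frac{35005}{9802801864} - \frac{i \sqrt{13}}{2450700466} \approx 3.5709 \cdot 10^{-6} - 1.4712 \cdot 10^{-9} i$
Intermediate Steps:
$A = 280040$ ($A = \left(-8\right) \left(-35005\right) = 280040$)
$B{\left(Q,R \right)} = 4 Q$
$o = 32 i \sqrt{13}$ ($o = \sqrt{\left(-174\right) 80 + 4 \cdot 152} = \sqrt{-13920 + 608} = \sqrt{-13312} = 32 i \sqrt{13} \approx 115.38 i$)
$\frac{1}{o + A} = \frac{1}{32 i \sqrt{13} + 280040} = \frac{1}{280040 + 32 i \sqrt{13}}$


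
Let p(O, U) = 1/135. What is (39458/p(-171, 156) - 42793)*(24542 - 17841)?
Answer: 35408331937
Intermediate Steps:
p(O, U) = 1/135
(39458/p(-171, 156) - 42793)*(24542 - 17841) = (39458/(1/135) - 42793)*(24542 - 17841) = (39458*135 - 42793)*6701 = (5326830 - 42793)*6701 = 5284037*6701 = 35408331937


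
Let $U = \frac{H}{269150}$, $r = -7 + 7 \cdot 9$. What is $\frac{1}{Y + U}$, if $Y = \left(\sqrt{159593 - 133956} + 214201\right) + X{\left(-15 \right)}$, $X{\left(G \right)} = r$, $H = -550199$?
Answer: $\frac{15520998051621650}{3325448894185439532701} - \frac{72441722500 \sqrt{25637}}{3325448894185439532701} \approx 4.6639 \cdot 10^{-6}$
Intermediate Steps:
$r = 56$ ($r = -7 + 63 = 56$)
$X{\left(G \right)} = 56$
$Y = 214257 + \sqrt{25637}$ ($Y = \left(\sqrt{159593 - 133956} + 214201\right) + 56 = \left(\sqrt{25637} + 214201\right) + 56 = \left(214201 + \sqrt{25637}\right) + 56 = 214257 + \sqrt{25637} \approx 2.1442 \cdot 10^{5}$)
$U = - \frac{550199}{269150} \approx -2.0442$
$\frac{1}{Y + U} = \frac{1}{\left(214257 + \sqrt{25637}\right) - \frac{550199}{269150}} = \frac{1}{\frac{57666721351}{269150} + \sqrt{25637}}$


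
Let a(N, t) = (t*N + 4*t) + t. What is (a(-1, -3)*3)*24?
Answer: -864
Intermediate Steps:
a(N, t) = 5*t + N*t (a(N, t) = (N*t + 4*t) + t = (4*t + N*t) + t = 5*t + N*t)
(a(-1, -3)*3)*24 = (-3*(5 - 1)*3)*24 = (-3*4*3)*24 = -12*3*24 = -36*24 = -864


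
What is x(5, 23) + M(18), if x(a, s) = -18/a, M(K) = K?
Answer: 72/5 ≈ 14.400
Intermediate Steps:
x(5, 23) + M(18) = -18/5 + 18 = 72/5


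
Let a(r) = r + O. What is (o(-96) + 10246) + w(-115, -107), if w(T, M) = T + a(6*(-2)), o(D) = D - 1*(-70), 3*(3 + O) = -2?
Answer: 30268/3 ≈ 10089.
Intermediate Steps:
O = -11/3 (O = -3 + (⅓)*(-2) = -3 - ⅔ = -11/3 ≈ -3.6667)
a(r) = -11/3 + r (a(r) = r - 11/3 = -11/3 + r)
o(D) = 70 + D (o(D) = D + 70 = 70 + D)
w(T, M) = -47/3 + T (w(T, M) = T + (-11/3 + 6*(-2)) = T + (-11/3 - 12) = T - 47/3 = -47/3 + T)
(o(-96) + 10246) + w(-115, -107) = ((70 - 96) + 10246) + (-47/3 - 115) = (-26 + 10246) - 392/3 = 10220 - 392/3 = 30268/3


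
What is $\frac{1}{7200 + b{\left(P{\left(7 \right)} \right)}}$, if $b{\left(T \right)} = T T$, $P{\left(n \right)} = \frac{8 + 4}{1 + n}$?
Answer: $\frac{4}{28809} \approx 0.00013885$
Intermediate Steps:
$P{\left(n \right)} = \frac{12}{1 + n}$
$b{\left(T \right)} = T^{2}$
$\frac{1}{7200 + b{\left(P{\left(7 \right)} \right)}} = \frac{1}{7200 + \left(\frac{12}{1 + 7}\right)^{2}} = \frac{1}{7200 + \left(\frac{12}{8}\right)^{2}} = \frac{1}{7200 + \left(12 \cdot \frac{1}{8}\right)^{2}} = \frac{1}{7200 + \left(\frac{3}{2}\right)^{2}} = \frac{1}{7200 + \frac{9}{4}} = \frac{1}{\frac{28809}{4}} = \frac{4}{28809}$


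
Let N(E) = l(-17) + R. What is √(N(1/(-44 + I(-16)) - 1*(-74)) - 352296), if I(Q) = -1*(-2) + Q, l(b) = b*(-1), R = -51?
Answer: I*√352330 ≈ 593.57*I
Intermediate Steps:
l(b) = -b
I(Q) = 2 + Q
N(E) = -34 (N(E) = -1*(-17) - 51 = 17 - 51 = -34)
√(N(1/(-44 + I(-16)) - 1*(-74)) - 352296) = √(-34 - 352296) = √(-352330) = I*√352330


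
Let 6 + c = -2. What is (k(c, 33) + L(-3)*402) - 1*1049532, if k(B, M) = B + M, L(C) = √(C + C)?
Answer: -1049507 + 402*I*√6 ≈ -1.0495e+6 + 984.7*I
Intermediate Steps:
L(C) = √2*√C (L(C) = √(2*C) = √2*√C)
c = -8 (c = -6 - 2 = -8)
(k(c, 33) + L(-3)*402) - 1*1049532 = ((-8 + 33) + (√2*√(-3))*402) - 1*1049532 = (25 + (√2*(I*√3))*402) - 1049532 = (25 + (I*√6)*402) - 1049532 = (25 + 402*I*√6) - 1049532 = -1049507 + 402*I*√6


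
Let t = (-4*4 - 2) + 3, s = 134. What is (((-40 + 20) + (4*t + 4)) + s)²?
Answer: 3364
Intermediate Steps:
t = -15 (t = (-16 - 2) + 3 = -18 + 3 = -15)
(((-40 + 20) + (4*t + 4)) + s)² = (((-40 + 20) + (4*(-15) + 4)) + 134)² = ((-20 + (-60 + 4)) + 134)² = ((-20 - 56) + 134)² = (-76 + 134)² = 58² = 3364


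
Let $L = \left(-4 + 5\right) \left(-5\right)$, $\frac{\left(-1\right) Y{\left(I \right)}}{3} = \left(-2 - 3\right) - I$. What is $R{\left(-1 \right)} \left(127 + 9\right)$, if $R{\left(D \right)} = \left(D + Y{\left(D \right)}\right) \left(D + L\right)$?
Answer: $-8976$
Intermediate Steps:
$Y{\left(I \right)} = 15 + 3 I$ ($Y{\left(I \right)} = - 3 \left(\left(-2 - 3\right) - I\right) = - 3 \left(-5 - I\right) = 15 + 3 I$)
$L = -5$ ($L = 1 \left(-5\right) = -5$)
$R{\left(D \right)} = \left(-5 + D\right) \left(15 + 4 D\right)$ ($R{\left(D \right)} = \left(D + \left(15 + 3 D\right)\right) \left(D - 5\right) = \left(15 + 4 D\right) \left(-5 + D\right) = \left(-5 + D\right) \left(15 + 4 D\right)$)
$R{\left(-1 \right)} \left(127 + 9\right) = \left(-75 - -5 + 4 \left(-1\right)^{2}\right) \left(127 + 9\right) = \left(-75 + 5 + 4 \cdot 1\right) 136 = \left(-75 + 5 + 4\right) 136 = \left(-66\right) 136 = -8976$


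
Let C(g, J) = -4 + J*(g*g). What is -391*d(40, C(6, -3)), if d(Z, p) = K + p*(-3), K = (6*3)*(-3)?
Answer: -110262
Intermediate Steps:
K = -54 (K = 18*(-3) = -54)
C(g, J) = -4 + J*g²
d(Z, p) = -54 - 3*p (d(Z, p) = -54 + p*(-3) = -54 - 3*p)
-391*d(40, C(6, -3)) = -391*(-54 - 3*(-4 - 3*6²)) = -391*(-54 - 3*(-4 - 3*36)) = -391*(-54 - 3*(-4 - 108)) = -391*(-54 - 3*(-112)) = -391*(-54 + 336) = -391*282 = -110262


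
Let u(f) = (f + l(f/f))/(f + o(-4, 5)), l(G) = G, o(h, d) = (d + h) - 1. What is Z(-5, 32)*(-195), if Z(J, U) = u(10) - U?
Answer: 12051/2 ≈ 6025.5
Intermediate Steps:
o(h, d) = -1 + d + h
u(f) = (1 + f)/f (u(f) = (f + f/f)/(f + (-1 + 5 - 4)) = (f + 1)/(f + 0) = (1 + f)/f)
Z(J, U) = 11/10 - U (Z(J, U) = (1 + 10)/10 - U = (⅒)*11 - U = 11/10 - U)
Z(-5, 32)*(-195) = (11/10 - 1*32)*(-195) = (11/10 - 32)*(-195) = -309/10*(-195) = 12051/2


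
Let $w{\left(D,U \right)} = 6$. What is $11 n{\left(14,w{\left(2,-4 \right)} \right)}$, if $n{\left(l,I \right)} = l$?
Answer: $154$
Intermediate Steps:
$11 n{\left(14,w{\left(2,-4 \right)} \right)} = 11 \cdot 14 = 154$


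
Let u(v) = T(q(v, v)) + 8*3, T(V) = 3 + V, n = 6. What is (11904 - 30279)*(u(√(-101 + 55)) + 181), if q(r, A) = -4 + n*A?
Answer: -3748500 - 110250*I*√46 ≈ -3.7485e+6 - 7.4775e+5*I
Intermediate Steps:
q(r, A) = -4 + 6*A
u(v) = 23 + 6*v (u(v) = (3 + (-4 + 6*v)) + 8*3 = (-1 + 6*v) + 24 = 23 + 6*v)
(11904 - 30279)*(u(√(-101 + 55)) + 181) = (11904 - 30279)*((23 + 6*√(-101 + 55)) + 181) = -18375*((23 + 6*√(-46)) + 181) = -18375*((23 + 6*(I*√46)) + 181) = -18375*((23 + 6*I*√46) + 181) = -18375*(204 + 6*I*√46) = -3748500 - 110250*I*√46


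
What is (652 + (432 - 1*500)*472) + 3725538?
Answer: 3694094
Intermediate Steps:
(652 + (432 - 1*500)*472) + 3725538 = (652 + (432 - 500)*472) + 3725538 = (652 - 68*472) + 3725538 = (652 - 32096) + 3725538 = -31444 + 3725538 = 3694094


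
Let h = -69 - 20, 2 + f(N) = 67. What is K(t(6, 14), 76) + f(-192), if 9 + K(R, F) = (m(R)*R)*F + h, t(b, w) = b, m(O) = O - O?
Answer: -33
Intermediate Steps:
f(N) = 65 (f(N) = -2 + 67 = 65)
m(O) = 0
h = -89
K(R, F) = -98 (K(R, F) = -9 + ((0*R)*F - 89) = -9 + (0*F - 89) = -9 + (0 - 89) = -9 - 89 = -98)
K(t(6, 14), 76) + f(-192) = -98 + 65 = -33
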